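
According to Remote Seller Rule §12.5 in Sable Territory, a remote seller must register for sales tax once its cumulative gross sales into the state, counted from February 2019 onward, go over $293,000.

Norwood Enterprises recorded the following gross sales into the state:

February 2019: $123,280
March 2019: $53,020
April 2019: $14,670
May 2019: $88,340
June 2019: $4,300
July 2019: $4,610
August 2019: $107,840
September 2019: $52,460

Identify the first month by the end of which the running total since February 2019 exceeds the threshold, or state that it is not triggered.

Through February 2019: $123,280
Through March 2019: $176,300
Through April 2019: $190,970
Through May 2019: $279,310
Through June 2019: $283,610
Through July 2019: $288,220
Through August 2019: $396,060 ← exceeds threshold

August 2019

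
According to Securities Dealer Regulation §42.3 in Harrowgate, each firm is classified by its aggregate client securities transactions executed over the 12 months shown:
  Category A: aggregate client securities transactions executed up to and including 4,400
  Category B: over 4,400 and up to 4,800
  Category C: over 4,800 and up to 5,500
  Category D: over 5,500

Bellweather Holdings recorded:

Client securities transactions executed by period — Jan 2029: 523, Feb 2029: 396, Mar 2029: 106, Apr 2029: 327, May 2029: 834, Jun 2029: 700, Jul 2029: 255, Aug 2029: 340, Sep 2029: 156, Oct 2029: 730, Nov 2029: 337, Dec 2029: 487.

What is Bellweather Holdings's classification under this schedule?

Category C

Aggregate client securities transactions executed: 523 + 396 + 106 + 327 + 834 + 700 + 255 + 340 + 156 + 730 + 337 + 487 = 5,191.
4,800 < 5,191 ≤ 5,500, so Category C applies.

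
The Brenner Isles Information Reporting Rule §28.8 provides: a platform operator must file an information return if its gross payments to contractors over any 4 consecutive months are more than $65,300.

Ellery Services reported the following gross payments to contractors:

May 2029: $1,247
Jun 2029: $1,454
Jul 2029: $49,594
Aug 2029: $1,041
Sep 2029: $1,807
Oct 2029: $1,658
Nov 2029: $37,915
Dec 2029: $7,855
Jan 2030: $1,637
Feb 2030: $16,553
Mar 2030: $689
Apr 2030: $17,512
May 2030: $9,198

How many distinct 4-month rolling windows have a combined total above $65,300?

May 2029–Aug 2029: $1,247 + $1,454 + $49,594 + $1,041 = $53,336 (under)
Jun 2029–Sep 2029: $1,454 + $49,594 + $1,041 + $1,807 = $53,896 (under)
Jul 2029–Oct 2029: $49,594 + $1,041 + $1,807 + $1,658 = $54,100 (under)
Aug 2029–Nov 2029: $1,041 + $1,807 + $1,658 + $37,915 = $42,421 (under)
Sep 2029–Dec 2029: $1,807 + $1,658 + $37,915 + $7,855 = $49,235 (under)
Oct 2029–Jan 2030: $1,658 + $37,915 + $7,855 + $1,637 = $49,065 (under)
Nov 2029–Feb 2030: $37,915 + $7,855 + $1,637 + $16,553 = $63,960 (under)
Dec 2029–Mar 2030: $7,855 + $1,637 + $16,553 + $689 = $26,734 (under)
Jan 2030–Apr 2030: $1,637 + $16,553 + $689 + $17,512 = $36,391 (under)
Feb 2030–May 2030: $16,553 + $689 + $17,512 + $9,198 = $43,952 (under)
0 windows exceed the threshold.

0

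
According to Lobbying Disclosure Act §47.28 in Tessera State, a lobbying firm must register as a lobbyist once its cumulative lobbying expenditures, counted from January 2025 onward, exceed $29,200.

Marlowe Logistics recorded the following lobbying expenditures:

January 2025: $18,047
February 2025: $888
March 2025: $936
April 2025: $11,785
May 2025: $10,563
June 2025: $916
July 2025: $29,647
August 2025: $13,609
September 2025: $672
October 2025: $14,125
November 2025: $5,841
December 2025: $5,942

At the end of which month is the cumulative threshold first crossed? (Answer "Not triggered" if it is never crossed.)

April 2025

Through January 2025: $18,047
Through February 2025: $18,935
Through March 2025: $19,871
Through April 2025: $31,656 ← exceeds threshold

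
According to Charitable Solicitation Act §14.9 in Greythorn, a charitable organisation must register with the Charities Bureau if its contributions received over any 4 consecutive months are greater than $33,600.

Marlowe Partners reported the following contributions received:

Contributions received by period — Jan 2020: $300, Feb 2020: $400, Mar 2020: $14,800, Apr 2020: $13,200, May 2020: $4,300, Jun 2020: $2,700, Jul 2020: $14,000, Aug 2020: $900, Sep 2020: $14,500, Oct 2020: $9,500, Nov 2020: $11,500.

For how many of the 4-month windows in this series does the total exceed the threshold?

Jan 2020–Apr 2020: $300 + $400 + $14,800 + $13,200 = $28,700 (under)
Feb 2020–May 2020: $400 + $14,800 + $13,200 + $4,300 = $32,700 (under)
Mar 2020–Jun 2020: $14,800 + $13,200 + $4,300 + $2,700 = $35,000 (over)
Apr 2020–Jul 2020: $13,200 + $4,300 + $2,700 + $14,000 = $34,200 (over)
May 2020–Aug 2020: $4,300 + $2,700 + $14,000 + $900 = $21,900 (under)
Jun 2020–Sep 2020: $2,700 + $14,000 + $900 + $14,500 = $32,100 (under)
Jul 2020–Oct 2020: $14,000 + $900 + $14,500 + $9,500 = $38,900 (over)
Aug 2020–Nov 2020: $900 + $14,500 + $9,500 + $11,500 = $36,400 (over)
4 windows exceed the threshold.

4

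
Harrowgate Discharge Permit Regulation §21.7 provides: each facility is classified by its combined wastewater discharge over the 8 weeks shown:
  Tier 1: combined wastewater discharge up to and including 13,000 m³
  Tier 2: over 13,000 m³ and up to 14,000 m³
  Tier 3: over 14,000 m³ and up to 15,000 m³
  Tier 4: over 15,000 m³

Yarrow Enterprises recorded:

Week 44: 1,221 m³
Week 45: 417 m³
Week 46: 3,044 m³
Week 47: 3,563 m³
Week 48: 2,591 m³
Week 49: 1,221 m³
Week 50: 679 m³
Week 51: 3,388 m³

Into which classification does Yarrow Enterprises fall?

Combined wastewater discharge: 1,221 m³ + 417 m³ + 3,044 m³ + 3,563 m³ + 2,591 m³ + 1,221 m³ + 679 m³ + 3,388 m³ = 16,124 m³.
16,124 m³ > 15,000 m³, so Tier 4 applies.

Tier 4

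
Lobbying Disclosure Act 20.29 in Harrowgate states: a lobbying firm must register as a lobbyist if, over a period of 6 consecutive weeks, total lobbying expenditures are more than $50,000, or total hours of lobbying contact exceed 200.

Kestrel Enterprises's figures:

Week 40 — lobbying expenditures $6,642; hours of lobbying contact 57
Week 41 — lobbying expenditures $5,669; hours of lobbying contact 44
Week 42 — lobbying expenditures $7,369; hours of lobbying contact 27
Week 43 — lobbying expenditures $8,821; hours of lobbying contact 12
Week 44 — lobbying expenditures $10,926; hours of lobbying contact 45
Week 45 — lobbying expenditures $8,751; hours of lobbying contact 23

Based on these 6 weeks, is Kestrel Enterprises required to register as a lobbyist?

Yes

Total lobbying expenditures: $6,642 + $5,669 + $7,369 + $8,821 + $10,926 + $8,751 = $48,178 (≤ $50,000).
Total hours of lobbying contact: 57 + 44 + 27 + 12 + 45 + 23 = 208 (> 200).
The test is 'or': at least one threshold is exceeded.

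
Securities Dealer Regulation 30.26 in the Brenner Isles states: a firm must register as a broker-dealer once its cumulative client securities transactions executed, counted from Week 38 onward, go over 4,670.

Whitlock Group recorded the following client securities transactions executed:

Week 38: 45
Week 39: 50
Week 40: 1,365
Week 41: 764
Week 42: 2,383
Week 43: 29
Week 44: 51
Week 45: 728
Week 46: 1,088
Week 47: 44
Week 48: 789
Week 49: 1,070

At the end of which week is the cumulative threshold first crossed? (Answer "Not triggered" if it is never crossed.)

Week 44

Through Week 38: 45
Through Week 39: 95
Through Week 40: 1,460
Through Week 41: 2,224
Through Week 42: 4,607
Through Week 43: 4,636
Through Week 44: 4,687 ← exceeds threshold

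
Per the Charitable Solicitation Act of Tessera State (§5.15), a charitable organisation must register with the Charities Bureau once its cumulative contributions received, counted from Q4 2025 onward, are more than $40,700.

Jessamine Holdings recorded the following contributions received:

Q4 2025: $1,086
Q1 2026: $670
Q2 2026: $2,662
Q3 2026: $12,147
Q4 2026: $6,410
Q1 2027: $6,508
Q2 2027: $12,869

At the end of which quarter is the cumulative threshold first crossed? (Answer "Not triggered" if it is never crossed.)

Q2 2027

Through Q4 2025: $1,086
Through Q1 2026: $1,756
Through Q2 2026: $4,418
Through Q3 2026: $16,565
Through Q4 2026: $22,975
Through Q1 2027: $29,483
Through Q2 2027: $42,352 ← exceeds threshold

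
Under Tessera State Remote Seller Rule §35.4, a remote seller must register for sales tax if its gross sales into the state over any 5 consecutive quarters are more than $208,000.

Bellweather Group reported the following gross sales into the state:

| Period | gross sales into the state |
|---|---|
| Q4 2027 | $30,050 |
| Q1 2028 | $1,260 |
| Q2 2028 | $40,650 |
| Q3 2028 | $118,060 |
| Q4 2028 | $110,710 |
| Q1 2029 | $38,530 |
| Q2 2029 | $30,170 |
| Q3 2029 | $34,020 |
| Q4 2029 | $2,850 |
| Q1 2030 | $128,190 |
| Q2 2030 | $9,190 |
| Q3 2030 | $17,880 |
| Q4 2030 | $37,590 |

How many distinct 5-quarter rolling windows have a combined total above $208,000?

6

Q4 2027–Q4 2028: $30,050 + $1,260 + $40,650 + $118,060 + $110,710 = $300,730 (over)
Q1 2028–Q1 2029: $1,260 + $40,650 + $118,060 + $110,710 + $38,530 = $309,210 (over)
Q2 2028–Q2 2029: $40,650 + $118,060 + $110,710 + $38,530 + $30,170 = $338,120 (over)
Q3 2028–Q3 2029: $118,060 + $110,710 + $38,530 + $30,170 + $34,020 = $331,490 (over)
Q4 2028–Q4 2029: $110,710 + $38,530 + $30,170 + $34,020 + $2,850 = $216,280 (over)
Q1 2029–Q1 2030: $38,530 + $30,170 + $34,020 + $2,850 + $128,190 = $233,760 (over)
Q2 2029–Q2 2030: $30,170 + $34,020 + $2,850 + $128,190 + $9,190 = $204,420 (under)
Q3 2029–Q3 2030: $34,020 + $2,850 + $128,190 + $9,190 + $17,880 = $192,130 (under)
Q4 2029–Q4 2030: $2,850 + $128,190 + $9,190 + $17,880 + $37,590 = $195,700 (under)
6 windows exceed the threshold.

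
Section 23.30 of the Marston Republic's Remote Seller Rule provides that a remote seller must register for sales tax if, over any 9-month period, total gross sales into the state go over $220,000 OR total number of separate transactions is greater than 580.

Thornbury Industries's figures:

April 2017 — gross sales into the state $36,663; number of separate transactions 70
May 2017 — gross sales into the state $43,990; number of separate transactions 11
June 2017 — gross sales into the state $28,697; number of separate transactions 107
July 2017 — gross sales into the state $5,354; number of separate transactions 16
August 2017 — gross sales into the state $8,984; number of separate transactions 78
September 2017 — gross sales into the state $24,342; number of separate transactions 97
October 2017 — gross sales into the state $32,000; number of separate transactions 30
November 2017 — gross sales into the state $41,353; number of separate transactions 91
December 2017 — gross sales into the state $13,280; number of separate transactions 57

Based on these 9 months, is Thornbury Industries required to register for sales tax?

Yes

Total gross sales into the state: $36,663 + $43,990 + $28,697 + $5,354 + $8,984 + $24,342 + $32,000 + $41,353 + $13,280 = $234,663 (> $220,000).
Total number of separate transactions: 70 + 11 + 107 + 16 + 78 + 97 + 30 + 91 + 57 = 557 (≤ 580).
The test is 'or': at least one threshold is exceeded.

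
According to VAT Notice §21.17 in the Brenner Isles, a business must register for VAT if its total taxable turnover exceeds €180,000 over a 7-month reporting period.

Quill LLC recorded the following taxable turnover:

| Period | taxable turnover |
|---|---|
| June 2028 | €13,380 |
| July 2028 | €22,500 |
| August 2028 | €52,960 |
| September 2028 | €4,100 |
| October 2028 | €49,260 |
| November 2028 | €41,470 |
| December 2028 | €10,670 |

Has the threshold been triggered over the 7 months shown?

Yes

Total taxable turnover: €13,380 + €22,500 + €52,960 + €4,100 + €49,260 + €41,470 + €10,670 = €194,340.
€194,340 > €180,000, so the threshold is exceeded.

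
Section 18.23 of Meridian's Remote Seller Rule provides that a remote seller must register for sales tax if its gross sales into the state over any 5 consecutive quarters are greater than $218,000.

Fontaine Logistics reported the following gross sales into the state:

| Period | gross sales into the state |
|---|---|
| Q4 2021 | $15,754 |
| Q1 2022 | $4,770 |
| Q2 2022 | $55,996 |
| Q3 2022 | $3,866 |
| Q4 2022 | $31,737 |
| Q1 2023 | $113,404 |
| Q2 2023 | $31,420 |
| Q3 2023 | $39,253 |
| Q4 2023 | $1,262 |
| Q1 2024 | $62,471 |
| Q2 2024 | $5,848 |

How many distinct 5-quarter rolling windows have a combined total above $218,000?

3

Q4 2021–Q4 2022: $15,754 + $4,770 + $55,996 + $3,866 + $31,737 = $112,123 (under)
Q1 2022–Q1 2023: $4,770 + $55,996 + $3,866 + $31,737 + $113,404 = $209,773 (under)
Q2 2022–Q2 2023: $55,996 + $3,866 + $31,737 + $113,404 + $31,420 = $236,423 (over)
Q3 2022–Q3 2023: $3,866 + $31,737 + $113,404 + $31,420 + $39,253 = $219,680 (over)
Q4 2022–Q4 2023: $31,737 + $113,404 + $31,420 + $39,253 + $1,262 = $217,076 (under)
Q1 2023–Q1 2024: $113,404 + $31,420 + $39,253 + $1,262 + $62,471 = $247,810 (over)
Q2 2023–Q2 2024: $31,420 + $39,253 + $1,262 + $62,471 + $5,848 = $140,254 (under)
3 windows exceed the threshold.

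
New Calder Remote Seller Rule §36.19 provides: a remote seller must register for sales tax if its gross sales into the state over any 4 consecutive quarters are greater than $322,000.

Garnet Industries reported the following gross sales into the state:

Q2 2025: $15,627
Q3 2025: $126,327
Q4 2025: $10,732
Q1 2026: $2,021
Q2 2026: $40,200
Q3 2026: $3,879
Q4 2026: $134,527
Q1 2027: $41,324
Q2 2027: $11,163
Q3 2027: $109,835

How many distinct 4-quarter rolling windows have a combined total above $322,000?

0

Q2 2025–Q1 2026: $15,627 + $126,327 + $10,732 + $2,021 = $154,707 (under)
Q3 2025–Q2 2026: $126,327 + $10,732 + $2,021 + $40,200 = $179,280 (under)
Q4 2025–Q3 2026: $10,732 + $2,021 + $40,200 + $3,879 = $56,832 (under)
Q1 2026–Q4 2026: $2,021 + $40,200 + $3,879 + $134,527 = $180,627 (under)
Q2 2026–Q1 2027: $40,200 + $3,879 + $134,527 + $41,324 = $219,930 (under)
Q3 2026–Q2 2027: $3,879 + $134,527 + $41,324 + $11,163 = $190,893 (under)
Q4 2026–Q3 2027: $134,527 + $41,324 + $11,163 + $109,835 = $296,849 (under)
0 windows exceed the threshold.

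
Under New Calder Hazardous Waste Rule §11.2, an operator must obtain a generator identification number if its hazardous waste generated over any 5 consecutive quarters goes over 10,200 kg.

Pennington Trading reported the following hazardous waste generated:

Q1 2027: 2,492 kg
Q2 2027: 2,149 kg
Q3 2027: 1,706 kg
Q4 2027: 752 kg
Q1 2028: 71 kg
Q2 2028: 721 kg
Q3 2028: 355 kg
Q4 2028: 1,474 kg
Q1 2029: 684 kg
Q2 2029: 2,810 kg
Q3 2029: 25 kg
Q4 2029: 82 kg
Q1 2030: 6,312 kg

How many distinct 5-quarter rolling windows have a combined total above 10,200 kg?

Q1 2027–Q1 2028: 2,492 kg + 2,149 kg + 1,706 kg + 752 kg + 71 kg = 7,170 kg (under)
Q2 2027–Q2 2028: 2,149 kg + 1,706 kg + 752 kg + 71 kg + 721 kg = 5,399 kg (under)
Q3 2027–Q3 2028: 1,706 kg + 752 kg + 71 kg + 721 kg + 355 kg = 3,605 kg (under)
Q4 2027–Q4 2028: 752 kg + 71 kg + 721 kg + 355 kg + 1,474 kg = 3,373 kg (under)
Q1 2028–Q1 2029: 71 kg + 721 kg + 355 kg + 1,474 kg + 684 kg = 3,305 kg (under)
Q2 2028–Q2 2029: 721 kg + 355 kg + 1,474 kg + 684 kg + 2,810 kg = 6,044 kg (under)
Q3 2028–Q3 2029: 355 kg + 1,474 kg + 684 kg + 2,810 kg + 25 kg = 5,348 kg (under)
Q4 2028–Q4 2029: 1,474 kg + 684 kg + 2,810 kg + 25 kg + 82 kg = 5,075 kg (under)
Q1 2029–Q1 2030: 684 kg + 2,810 kg + 25 kg + 82 kg + 6,312 kg = 9,913 kg (under)
0 windows exceed the threshold.

0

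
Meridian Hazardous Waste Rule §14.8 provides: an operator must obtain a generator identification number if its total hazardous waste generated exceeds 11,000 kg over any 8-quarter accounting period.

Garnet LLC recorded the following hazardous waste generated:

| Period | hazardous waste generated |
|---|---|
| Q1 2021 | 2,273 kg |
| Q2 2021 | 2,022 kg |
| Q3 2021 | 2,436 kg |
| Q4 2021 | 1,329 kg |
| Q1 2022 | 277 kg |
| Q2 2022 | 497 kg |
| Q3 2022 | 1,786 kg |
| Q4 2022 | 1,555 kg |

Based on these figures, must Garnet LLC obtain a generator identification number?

Yes

Total hazardous waste generated: 2,273 kg + 2,022 kg + 2,436 kg + 1,329 kg + 277 kg + 497 kg + 1,786 kg + 1,555 kg = 12,175 kg.
12,175 kg > 11,000 kg, so the threshold is exceeded.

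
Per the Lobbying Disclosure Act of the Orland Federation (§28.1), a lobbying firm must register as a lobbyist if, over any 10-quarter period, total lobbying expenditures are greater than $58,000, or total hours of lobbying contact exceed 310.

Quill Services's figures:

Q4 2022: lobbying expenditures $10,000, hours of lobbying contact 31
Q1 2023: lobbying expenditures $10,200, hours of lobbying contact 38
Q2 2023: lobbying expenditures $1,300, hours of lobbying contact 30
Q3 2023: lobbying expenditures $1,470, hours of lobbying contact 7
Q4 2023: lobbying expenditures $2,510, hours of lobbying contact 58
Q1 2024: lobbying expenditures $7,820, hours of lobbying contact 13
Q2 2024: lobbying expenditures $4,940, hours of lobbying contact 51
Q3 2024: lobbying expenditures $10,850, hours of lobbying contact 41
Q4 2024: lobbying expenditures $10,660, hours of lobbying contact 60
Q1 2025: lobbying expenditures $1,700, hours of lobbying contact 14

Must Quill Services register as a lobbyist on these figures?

Yes

Total lobbying expenditures: $10,000 + $10,200 + $1,300 + $1,470 + $2,510 + $7,820 + $4,940 + $10,850 + $10,660 + $1,700 = $61,450 (> $58,000).
Total hours of lobbying contact: 31 + 38 + 30 + 7 + 58 + 13 + 51 + 41 + 60 + 14 = 343 (> 310).
The test is 'or': at least one threshold is exceeded.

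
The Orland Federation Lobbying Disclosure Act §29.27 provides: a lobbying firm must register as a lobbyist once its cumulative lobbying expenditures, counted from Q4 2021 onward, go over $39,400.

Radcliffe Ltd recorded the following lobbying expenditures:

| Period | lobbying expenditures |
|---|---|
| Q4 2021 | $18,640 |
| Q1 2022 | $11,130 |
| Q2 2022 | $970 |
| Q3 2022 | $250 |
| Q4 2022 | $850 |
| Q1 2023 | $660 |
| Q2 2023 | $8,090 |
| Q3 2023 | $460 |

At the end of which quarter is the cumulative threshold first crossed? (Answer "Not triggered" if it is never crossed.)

Q2 2023

Through Q4 2021: $18,640
Through Q1 2022: $29,770
Through Q2 2022: $30,740
Through Q3 2022: $30,990
Through Q4 2022: $31,840
Through Q1 2023: $32,500
Through Q2 2023: $40,590 ← exceeds threshold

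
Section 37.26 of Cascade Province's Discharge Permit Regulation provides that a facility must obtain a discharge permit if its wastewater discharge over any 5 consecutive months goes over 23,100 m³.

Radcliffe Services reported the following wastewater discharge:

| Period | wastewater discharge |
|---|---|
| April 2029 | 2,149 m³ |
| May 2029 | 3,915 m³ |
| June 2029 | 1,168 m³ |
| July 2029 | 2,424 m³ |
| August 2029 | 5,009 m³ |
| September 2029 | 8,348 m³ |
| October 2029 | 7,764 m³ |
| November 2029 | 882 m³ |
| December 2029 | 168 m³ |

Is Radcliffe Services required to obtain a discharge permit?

Yes

April 2029–August 2029: 2,149 m³ + 3,915 m³ + 1,168 m³ + 2,424 m³ + 5,009 m³ = 14,665 m³ (under)
May 2029–September 2029: 3,915 m³ + 1,168 m³ + 2,424 m³ + 5,009 m³ + 8,348 m³ = 20,864 m³ (under)
June 2029–October 2029: 1,168 m³ + 2,424 m³ + 5,009 m³ + 8,348 m³ + 7,764 m³ = 24,713 m³ (over)
July 2029–November 2029: 2,424 m³ + 5,009 m³ + 8,348 m³ + 7,764 m³ + 882 m³ = 24,427 m³ (over)
August 2029–December 2029: 5,009 m³ + 8,348 m³ + 7,764 m³ + 882 m³ + 168 m³ = 22,171 m³ (under)
At least one window exceeds 23,100 m³.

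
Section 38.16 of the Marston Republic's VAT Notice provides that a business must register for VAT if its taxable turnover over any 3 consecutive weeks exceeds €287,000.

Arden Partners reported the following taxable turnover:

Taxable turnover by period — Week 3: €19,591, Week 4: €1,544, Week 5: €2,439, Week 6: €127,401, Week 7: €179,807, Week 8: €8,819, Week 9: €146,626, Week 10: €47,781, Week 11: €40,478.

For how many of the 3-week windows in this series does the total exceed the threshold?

Week 3–Week 5: €19,591 + €1,544 + €2,439 = €23,574 (under)
Week 4–Week 6: €1,544 + €2,439 + €127,401 = €131,384 (under)
Week 5–Week 7: €2,439 + €127,401 + €179,807 = €309,647 (over)
Week 6–Week 8: €127,401 + €179,807 + €8,819 = €316,027 (over)
Week 7–Week 9: €179,807 + €8,819 + €146,626 = €335,252 (over)
Week 8–Week 10: €8,819 + €146,626 + €47,781 = €203,226 (under)
Week 9–Week 11: €146,626 + €47,781 + €40,478 = €234,885 (under)
3 windows exceed the threshold.

3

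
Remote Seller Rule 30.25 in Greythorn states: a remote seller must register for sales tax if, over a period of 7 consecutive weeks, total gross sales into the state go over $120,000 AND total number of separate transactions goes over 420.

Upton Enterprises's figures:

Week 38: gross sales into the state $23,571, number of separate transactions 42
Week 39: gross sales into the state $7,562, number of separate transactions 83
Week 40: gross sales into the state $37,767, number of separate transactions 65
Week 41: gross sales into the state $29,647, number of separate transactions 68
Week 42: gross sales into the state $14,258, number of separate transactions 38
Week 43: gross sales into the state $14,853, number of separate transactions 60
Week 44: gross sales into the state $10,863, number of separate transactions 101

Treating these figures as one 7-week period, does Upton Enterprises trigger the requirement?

Total gross sales into the state: $23,571 + $7,562 + $37,767 + $29,647 + $14,258 + $14,853 + $10,863 = $138,521 (> $120,000).
Total number of separate transactions: 42 + 83 + 65 + 68 + 38 + 60 + 101 = 457 (> 420).
The test is 'and': both thresholds are exceeded.

Yes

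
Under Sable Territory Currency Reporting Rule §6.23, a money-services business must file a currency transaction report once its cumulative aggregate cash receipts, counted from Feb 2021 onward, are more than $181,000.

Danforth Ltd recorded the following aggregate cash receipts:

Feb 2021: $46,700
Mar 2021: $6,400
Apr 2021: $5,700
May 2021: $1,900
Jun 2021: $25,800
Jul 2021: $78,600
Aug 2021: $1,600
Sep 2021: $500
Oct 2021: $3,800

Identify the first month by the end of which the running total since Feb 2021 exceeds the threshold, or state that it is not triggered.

Not triggered

Through Feb 2021: $46,700
Through Mar 2021: $53,100
Through Apr 2021: $58,800
Through May 2021: $60,700
Through Jun 2021: $86,500
Through Jul 2021: $165,100
Through Aug 2021: $166,700
Through Sep 2021: $167,200
Through Oct 2021: $171,000
Final cumulative total $171,000 ≤ $181,000; the threshold is never exceeded.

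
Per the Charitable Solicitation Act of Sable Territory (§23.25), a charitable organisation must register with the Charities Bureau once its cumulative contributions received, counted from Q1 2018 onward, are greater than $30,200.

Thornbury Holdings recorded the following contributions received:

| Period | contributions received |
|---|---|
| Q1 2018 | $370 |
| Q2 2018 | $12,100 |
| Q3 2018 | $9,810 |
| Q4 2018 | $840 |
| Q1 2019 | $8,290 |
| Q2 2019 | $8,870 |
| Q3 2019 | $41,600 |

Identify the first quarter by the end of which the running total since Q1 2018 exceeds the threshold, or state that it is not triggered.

Q1 2019

Through Q1 2018: $370
Through Q2 2018: $12,470
Through Q3 2018: $22,280
Through Q4 2018: $23,120
Through Q1 2019: $31,410 ← exceeds threshold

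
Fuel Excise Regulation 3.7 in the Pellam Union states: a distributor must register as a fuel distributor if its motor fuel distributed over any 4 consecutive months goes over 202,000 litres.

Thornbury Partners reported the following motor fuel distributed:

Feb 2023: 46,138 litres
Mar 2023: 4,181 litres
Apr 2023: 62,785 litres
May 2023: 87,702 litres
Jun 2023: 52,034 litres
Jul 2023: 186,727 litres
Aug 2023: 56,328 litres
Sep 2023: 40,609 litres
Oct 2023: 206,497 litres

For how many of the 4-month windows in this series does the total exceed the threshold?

Feb 2023–May 2023: 46,138 litres + 4,181 litres + 62,785 litres + 87,702 litres = 200,806 litres (under)
Mar 2023–Jun 2023: 4,181 litres + 62,785 litres + 87,702 litres + 52,034 litres = 206,702 litres (over)
Apr 2023–Jul 2023: 62,785 litres + 87,702 litres + 52,034 litres + 186,727 litres = 389,248 litres (over)
May 2023–Aug 2023: 87,702 litres + 52,034 litres + 186,727 litres + 56,328 litres = 382,791 litres (over)
Jun 2023–Sep 2023: 52,034 litres + 186,727 litres + 56,328 litres + 40,609 litres = 335,698 litres (over)
Jul 2023–Oct 2023: 186,727 litres + 56,328 litres + 40,609 litres + 206,497 litres = 490,161 litres (over)
5 windows exceed the threshold.

5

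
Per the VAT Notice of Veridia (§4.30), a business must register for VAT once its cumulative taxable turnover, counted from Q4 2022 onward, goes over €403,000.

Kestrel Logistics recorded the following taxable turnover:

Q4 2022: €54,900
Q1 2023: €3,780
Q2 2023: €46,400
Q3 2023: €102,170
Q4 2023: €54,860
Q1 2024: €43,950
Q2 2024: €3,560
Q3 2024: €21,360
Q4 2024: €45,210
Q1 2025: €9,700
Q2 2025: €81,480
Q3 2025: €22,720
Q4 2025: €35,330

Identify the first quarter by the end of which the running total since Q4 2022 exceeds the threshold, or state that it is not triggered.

Q2 2025

Through Q4 2022: €54,900
Through Q1 2023: €58,680
Through Q2 2023: €105,080
Through Q3 2023: €207,250
Through Q4 2023: €262,110
Through Q1 2024: €306,060
Through Q2 2024: €309,620
Through Q3 2024: €330,980
Through Q4 2024: €376,190
Through Q1 2025: €385,890
Through Q2 2025: €467,370 ← exceeds threshold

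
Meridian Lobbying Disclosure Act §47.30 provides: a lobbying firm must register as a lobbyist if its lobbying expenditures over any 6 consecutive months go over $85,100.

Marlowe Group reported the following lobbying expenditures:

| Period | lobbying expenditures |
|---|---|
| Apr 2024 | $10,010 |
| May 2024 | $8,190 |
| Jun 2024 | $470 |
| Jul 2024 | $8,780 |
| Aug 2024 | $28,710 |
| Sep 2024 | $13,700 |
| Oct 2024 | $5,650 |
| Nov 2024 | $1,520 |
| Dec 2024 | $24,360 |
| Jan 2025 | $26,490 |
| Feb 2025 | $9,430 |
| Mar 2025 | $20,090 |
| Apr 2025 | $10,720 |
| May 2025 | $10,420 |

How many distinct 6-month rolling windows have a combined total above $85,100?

4

Apr 2024–Sep 2024: $10,010 + $8,190 + $470 + $8,780 + $28,710 + $13,700 = $69,860 (under)
May 2024–Oct 2024: $8,190 + $470 + $8,780 + $28,710 + $13,700 + $5,650 = $65,500 (under)
Jun 2024–Nov 2024: $470 + $8,780 + $28,710 + $13,700 + $5,650 + $1,520 = $58,830 (under)
Jul 2024–Dec 2024: $8,780 + $28,710 + $13,700 + $5,650 + $1,520 + $24,360 = $82,720 (under)
Aug 2024–Jan 2025: $28,710 + $13,700 + $5,650 + $1,520 + $24,360 + $26,490 = $100,430 (over)
Sep 2024–Feb 2025: $13,700 + $5,650 + $1,520 + $24,360 + $26,490 + $9,430 = $81,150 (under)
Oct 2024–Mar 2025: $5,650 + $1,520 + $24,360 + $26,490 + $9,430 + $20,090 = $87,540 (over)
Nov 2024–Apr 2025: $1,520 + $24,360 + $26,490 + $9,430 + $20,090 + $10,720 = $92,610 (over)
Dec 2024–May 2025: $24,360 + $26,490 + $9,430 + $20,090 + $10,720 + $10,420 = $101,510 (over)
4 windows exceed the threshold.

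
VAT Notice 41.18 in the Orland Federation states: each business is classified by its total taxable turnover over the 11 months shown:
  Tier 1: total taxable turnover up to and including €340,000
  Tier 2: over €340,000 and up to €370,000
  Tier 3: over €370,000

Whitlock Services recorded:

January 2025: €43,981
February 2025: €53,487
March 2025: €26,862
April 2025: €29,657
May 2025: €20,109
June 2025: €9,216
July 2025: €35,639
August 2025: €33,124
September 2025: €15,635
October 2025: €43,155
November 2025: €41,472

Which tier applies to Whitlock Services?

Tier 2

Total taxable turnover: €43,981 + €53,487 + €26,862 + €29,657 + €20,109 + €9,216 + €35,639 + €33,124 + €15,635 + €43,155 + €41,472 = €352,337.
€340,000 < €352,337 ≤ €370,000, so Tier 2 applies.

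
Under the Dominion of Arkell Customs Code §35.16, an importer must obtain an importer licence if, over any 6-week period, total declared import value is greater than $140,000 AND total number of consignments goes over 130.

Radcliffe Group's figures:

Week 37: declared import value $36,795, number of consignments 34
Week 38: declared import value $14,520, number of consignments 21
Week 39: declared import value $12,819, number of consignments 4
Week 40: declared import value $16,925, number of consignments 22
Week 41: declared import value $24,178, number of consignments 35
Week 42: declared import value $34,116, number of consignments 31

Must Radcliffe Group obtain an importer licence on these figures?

Total declared import value: $36,795 + $14,520 + $12,819 + $16,925 + $24,178 + $34,116 = $139,353 (≤ $140,000).
Total number of consignments: 34 + 21 + 4 + 22 + 35 + 31 = 147 (> 130).
The test is 'and': the rule requires both, and at least one is not exceeded.

No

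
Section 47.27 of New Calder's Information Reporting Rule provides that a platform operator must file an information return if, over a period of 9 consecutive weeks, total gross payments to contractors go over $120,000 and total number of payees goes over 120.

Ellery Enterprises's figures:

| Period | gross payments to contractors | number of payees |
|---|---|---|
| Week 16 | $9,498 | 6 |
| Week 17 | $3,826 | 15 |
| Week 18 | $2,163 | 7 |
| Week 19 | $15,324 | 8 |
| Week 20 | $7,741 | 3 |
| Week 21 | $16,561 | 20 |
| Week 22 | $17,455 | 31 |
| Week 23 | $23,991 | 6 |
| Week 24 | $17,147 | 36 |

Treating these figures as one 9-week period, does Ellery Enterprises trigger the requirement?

Total gross payments to contractors: $9,498 + $3,826 + $2,163 + $15,324 + $7,741 + $16,561 + $17,455 + $23,991 + $17,147 = $113,706 (≤ $120,000).
Total number of payees: 6 + 15 + 7 + 8 + 3 + 20 + 31 + 6 + 36 = 132 (> 120).
The test is 'and': the rule requires both, and at least one is not exceeded.

No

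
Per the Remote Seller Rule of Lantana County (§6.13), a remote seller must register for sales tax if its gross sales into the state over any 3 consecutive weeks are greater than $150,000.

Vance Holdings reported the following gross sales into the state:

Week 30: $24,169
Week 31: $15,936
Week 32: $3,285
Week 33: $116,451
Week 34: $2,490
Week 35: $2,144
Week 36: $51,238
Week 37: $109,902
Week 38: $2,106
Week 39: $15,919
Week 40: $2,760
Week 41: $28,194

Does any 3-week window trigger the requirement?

Yes

Week 30–Week 32: $24,169 + $15,936 + $3,285 = $43,390 (under)
Week 31–Week 33: $15,936 + $3,285 + $116,451 = $135,672 (under)
Week 32–Week 34: $3,285 + $116,451 + $2,490 = $122,226 (under)
Week 33–Week 35: $116,451 + $2,490 + $2,144 = $121,085 (under)
Week 34–Week 36: $2,490 + $2,144 + $51,238 = $55,872 (under)
Week 35–Week 37: $2,144 + $51,238 + $109,902 = $163,284 (over)
Week 36–Week 38: $51,238 + $109,902 + $2,106 = $163,246 (over)
Week 37–Week 39: $109,902 + $2,106 + $15,919 = $127,927 (under)
Week 38–Week 40: $2,106 + $15,919 + $2,760 = $20,785 (under)
Week 39–Week 41: $15,919 + $2,760 + $28,194 = $46,873 (under)
At least one window exceeds $150,000.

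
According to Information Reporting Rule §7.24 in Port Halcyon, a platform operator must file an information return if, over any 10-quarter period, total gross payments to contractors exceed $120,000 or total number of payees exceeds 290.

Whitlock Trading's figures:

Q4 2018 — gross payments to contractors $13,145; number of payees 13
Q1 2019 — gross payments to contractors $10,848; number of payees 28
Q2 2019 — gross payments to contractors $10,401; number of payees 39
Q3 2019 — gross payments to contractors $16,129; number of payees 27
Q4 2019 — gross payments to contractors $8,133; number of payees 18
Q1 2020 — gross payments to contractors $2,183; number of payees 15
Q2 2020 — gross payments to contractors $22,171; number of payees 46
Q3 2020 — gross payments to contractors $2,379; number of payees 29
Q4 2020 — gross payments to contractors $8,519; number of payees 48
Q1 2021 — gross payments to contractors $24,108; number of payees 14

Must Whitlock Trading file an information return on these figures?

Total gross payments to contractors: $13,145 + $10,848 + $10,401 + $16,129 + $8,133 + $2,183 + $22,171 + $2,379 + $8,519 + $24,108 = $118,016 (≤ $120,000).
Total number of payees: 13 + 28 + 39 + 27 + 18 + 15 + 46 + 29 + 48 + 14 = 277 (≤ 290).
The test is 'or': neither threshold is exceeded.

No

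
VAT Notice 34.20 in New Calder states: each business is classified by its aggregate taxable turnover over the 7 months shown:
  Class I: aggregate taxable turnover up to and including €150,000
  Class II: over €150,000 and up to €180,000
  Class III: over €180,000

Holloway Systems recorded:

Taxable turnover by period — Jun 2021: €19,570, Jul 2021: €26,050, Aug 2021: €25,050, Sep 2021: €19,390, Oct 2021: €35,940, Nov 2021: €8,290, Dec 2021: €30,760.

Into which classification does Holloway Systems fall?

Aggregate taxable turnover: €19,570 + €26,050 + €25,050 + €19,390 + €35,940 + €8,290 + €30,760 = €165,050.
€150,000 < €165,050 ≤ €180,000, so Class II applies.

Class II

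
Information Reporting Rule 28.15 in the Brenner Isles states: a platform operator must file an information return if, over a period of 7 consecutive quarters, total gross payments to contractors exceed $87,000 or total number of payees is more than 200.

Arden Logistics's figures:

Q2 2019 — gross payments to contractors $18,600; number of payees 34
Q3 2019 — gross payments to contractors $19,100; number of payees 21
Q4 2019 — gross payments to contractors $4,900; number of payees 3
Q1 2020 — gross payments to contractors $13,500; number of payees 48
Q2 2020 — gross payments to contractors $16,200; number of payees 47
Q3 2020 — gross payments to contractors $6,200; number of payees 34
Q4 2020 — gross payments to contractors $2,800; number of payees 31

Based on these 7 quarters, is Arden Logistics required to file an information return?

Yes

Total gross payments to contractors: $18,600 + $19,100 + $4,900 + $13,500 + $16,200 + $6,200 + $2,800 = $81,300 (≤ $87,000).
Total number of payees: 34 + 21 + 3 + 48 + 47 + 34 + 31 = 218 (> 200).
The test is 'or': at least one threshold is exceeded.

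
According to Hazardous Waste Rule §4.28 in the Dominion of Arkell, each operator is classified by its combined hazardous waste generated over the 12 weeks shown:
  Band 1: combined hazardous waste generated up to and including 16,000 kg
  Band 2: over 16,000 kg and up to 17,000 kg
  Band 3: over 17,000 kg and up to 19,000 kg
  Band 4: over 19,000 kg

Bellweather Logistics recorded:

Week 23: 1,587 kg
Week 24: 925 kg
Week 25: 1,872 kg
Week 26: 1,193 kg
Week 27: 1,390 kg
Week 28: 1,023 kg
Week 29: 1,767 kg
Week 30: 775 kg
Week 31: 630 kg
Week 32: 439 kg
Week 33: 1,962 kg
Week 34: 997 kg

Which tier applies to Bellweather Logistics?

Combined hazardous waste generated: 1,587 kg + 925 kg + 1,872 kg + 1,193 kg + 1,390 kg + 1,023 kg + 1,767 kg + 775 kg + 630 kg + 439 kg + 1,962 kg + 997 kg = 14,560 kg.
14,560 kg ≤ 16,000 kg, so Band 1 applies.

Band 1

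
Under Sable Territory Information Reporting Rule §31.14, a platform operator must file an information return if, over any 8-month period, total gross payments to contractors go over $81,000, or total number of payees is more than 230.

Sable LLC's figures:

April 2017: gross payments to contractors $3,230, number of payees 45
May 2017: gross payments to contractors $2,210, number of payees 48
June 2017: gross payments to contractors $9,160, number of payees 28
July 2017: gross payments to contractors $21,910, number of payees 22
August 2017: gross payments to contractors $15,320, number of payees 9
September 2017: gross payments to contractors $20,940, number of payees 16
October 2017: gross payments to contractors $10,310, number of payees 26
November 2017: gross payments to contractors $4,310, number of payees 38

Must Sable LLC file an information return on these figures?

Yes

Total gross payments to contractors: $3,230 + $2,210 + $9,160 + $21,910 + $15,320 + $20,940 + $10,310 + $4,310 = $87,390 (> $81,000).
Total number of payees: 45 + 48 + 28 + 22 + 9 + 16 + 26 + 38 = 232 (> 230).
The test is 'or': at least one threshold is exceeded.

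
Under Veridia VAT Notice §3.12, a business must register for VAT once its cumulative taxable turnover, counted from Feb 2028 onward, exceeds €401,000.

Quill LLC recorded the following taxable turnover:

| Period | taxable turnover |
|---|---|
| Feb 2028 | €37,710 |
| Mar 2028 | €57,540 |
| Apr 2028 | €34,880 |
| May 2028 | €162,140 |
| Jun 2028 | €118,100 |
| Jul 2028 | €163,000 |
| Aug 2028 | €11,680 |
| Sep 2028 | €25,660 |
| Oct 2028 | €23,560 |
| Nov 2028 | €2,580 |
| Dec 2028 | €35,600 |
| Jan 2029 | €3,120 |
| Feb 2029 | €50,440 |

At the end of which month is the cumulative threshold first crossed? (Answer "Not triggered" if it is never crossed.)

Jun 2028

Through Feb 2028: €37,710
Through Mar 2028: €95,250
Through Apr 2028: €130,130
Through May 2028: €292,270
Through Jun 2028: €410,370 ← exceeds threshold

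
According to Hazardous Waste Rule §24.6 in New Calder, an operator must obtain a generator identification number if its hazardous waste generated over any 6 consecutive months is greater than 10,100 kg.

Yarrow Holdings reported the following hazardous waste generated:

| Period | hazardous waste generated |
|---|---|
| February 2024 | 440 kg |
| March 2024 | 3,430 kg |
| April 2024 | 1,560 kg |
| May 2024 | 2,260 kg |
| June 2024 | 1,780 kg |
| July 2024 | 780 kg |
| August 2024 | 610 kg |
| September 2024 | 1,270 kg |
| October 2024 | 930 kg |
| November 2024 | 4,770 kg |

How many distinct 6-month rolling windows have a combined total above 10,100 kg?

February 2024–July 2024: 440 kg + 3,430 kg + 1,560 kg + 2,260 kg + 1,780 kg + 780 kg = 10,250 kg (over)
March 2024–August 2024: 3,430 kg + 1,560 kg + 2,260 kg + 1,780 kg + 780 kg + 610 kg = 10,420 kg (over)
April 2024–September 2024: 1,560 kg + 2,260 kg + 1,780 kg + 780 kg + 610 kg + 1,270 kg = 8,260 kg (under)
May 2024–October 2024: 2,260 kg + 1,780 kg + 780 kg + 610 kg + 1,270 kg + 930 kg = 7,630 kg (under)
June 2024–November 2024: 1,780 kg + 780 kg + 610 kg + 1,270 kg + 930 kg + 4,770 kg = 10,140 kg (over)
3 windows exceed the threshold.

3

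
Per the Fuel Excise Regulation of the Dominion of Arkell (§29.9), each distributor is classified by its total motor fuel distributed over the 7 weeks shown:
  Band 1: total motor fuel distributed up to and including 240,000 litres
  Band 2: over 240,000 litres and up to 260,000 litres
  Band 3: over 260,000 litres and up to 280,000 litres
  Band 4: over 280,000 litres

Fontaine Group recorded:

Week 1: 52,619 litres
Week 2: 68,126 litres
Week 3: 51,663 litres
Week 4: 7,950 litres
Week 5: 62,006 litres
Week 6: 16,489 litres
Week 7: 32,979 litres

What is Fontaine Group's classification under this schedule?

Band 4

Total motor fuel distributed: 52,619 litres + 68,126 litres + 51,663 litres + 7,950 litres + 62,006 litres + 16,489 litres + 32,979 litres = 291,832 litres.
291,832 litres > 280,000 litres, so Band 4 applies.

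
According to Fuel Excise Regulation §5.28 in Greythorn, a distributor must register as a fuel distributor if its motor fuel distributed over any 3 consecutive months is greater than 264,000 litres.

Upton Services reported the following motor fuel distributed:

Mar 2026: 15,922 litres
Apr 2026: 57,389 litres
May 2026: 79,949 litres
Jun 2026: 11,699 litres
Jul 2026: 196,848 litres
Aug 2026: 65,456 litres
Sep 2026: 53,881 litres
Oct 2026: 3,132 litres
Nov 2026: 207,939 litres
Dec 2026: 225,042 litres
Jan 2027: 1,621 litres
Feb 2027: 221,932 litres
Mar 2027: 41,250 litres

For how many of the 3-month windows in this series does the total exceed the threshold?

8

Mar 2026–May 2026: 15,922 litres + 57,389 litres + 79,949 litres = 153,260 litres (under)
Apr 2026–Jun 2026: 57,389 litres + 79,949 litres + 11,699 litres = 149,037 litres (under)
May 2026–Jul 2026: 79,949 litres + 11,699 litres + 196,848 litres = 288,496 litres (over)
Jun 2026–Aug 2026: 11,699 litres + 196,848 litres + 65,456 litres = 274,003 litres (over)
Jul 2026–Sep 2026: 196,848 litres + 65,456 litres + 53,881 litres = 316,185 litres (over)
Aug 2026–Oct 2026: 65,456 litres + 53,881 litres + 3,132 litres = 122,469 litres (under)
Sep 2026–Nov 2026: 53,881 litres + 3,132 litres + 207,939 litres = 264,952 litres (over)
Oct 2026–Dec 2026: 3,132 litres + 207,939 litres + 225,042 litres = 436,113 litres (over)
Nov 2026–Jan 2027: 207,939 litres + 225,042 litres + 1,621 litres = 434,602 litres (over)
Dec 2026–Feb 2027: 225,042 litres + 1,621 litres + 221,932 litres = 448,595 litres (over)
Jan 2027–Mar 2027: 1,621 litres + 221,932 litres + 41,250 litres = 264,803 litres (over)
8 windows exceed the threshold.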